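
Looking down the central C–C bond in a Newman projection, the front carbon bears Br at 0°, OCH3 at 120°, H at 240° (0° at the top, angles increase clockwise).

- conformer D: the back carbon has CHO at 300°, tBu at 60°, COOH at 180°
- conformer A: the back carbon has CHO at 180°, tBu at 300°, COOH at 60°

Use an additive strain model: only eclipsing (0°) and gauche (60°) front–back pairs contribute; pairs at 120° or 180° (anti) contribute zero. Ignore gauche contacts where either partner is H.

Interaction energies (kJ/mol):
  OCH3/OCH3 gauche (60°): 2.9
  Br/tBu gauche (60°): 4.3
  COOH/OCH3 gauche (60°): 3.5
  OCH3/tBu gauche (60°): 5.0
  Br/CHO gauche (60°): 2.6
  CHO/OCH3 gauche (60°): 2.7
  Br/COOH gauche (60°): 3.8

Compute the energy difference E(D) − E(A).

D is staggered. Br at 0° is gauche with CHO at 300° (2.6); Br at 0° is gauche with tBu at 60° (4.3); OCH3 at 120° is gauche with tBu at 60° (5.0); OCH3 at 120° is gauche with COOH at 180° (3.5). Total 15.4 kJ/mol.
A is staggered. Br at 0° is gauche with tBu at 300° (4.3); Br at 0° is gauche with COOH at 60° (3.8); OCH3 at 120° is gauche with CHO at 180° (2.7); OCH3 at 120° is gauche with COOH at 60° (3.5). Total 14.3 kJ/mol.
E(D) − E(A) = 15.4 − 14.3 = +1.1 kJ/mol.

+1.1 kJ/mol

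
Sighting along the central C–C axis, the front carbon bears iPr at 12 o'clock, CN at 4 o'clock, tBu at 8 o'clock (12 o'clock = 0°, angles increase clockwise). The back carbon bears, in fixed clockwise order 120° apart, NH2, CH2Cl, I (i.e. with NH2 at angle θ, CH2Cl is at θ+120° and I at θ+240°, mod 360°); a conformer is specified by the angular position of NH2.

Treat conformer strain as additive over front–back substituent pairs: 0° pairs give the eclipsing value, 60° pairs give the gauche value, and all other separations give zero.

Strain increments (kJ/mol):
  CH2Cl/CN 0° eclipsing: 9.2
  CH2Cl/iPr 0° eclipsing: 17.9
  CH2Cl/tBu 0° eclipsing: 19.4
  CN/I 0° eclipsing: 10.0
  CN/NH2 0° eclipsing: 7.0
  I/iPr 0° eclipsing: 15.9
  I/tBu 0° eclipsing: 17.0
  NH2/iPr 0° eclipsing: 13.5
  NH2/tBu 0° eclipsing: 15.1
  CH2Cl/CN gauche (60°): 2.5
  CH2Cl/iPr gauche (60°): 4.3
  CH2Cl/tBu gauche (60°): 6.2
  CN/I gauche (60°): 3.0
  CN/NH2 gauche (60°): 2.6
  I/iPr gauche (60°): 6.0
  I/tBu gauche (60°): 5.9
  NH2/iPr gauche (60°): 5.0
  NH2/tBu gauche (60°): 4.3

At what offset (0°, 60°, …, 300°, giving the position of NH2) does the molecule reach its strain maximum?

NH2 at 0° (eclipsed): iPr(0°)/NH2(0°) eclipsed 13.5; CN(120°)/CH2Cl(120°) eclipsed 9.2; tBu(240°)/I(240°) eclipsed 17.0 → 39.7 kJ/mol.
NH2 at 60° (staggered): iPr(0°)/NH2(60°) gauche 5.0; iPr(0°)/I(300°) gauche 6.0; CN(120°)/NH2(60°) gauche 2.6; CN(120°)/CH2Cl(180°) gauche 2.5; tBu(240°)/CH2Cl(180°) gauche 6.2; tBu(240°)/I(300°) gauche 5.9 → 28.2 kJ/mol.
NH2 at 120° (eclipsed): iPr(0°)/I(0°) eclipsed 15.9; CN(120°)/NH2(120°) eclipsed 7.0; tBu(240°)/CH2Cl(240°) eclipsed 19.4 → 42.3 kJ/mol.
NH2 at 180° (staggered): iPr(0°)/CH2Cl(300°) gauche 4.3; iPr(0°)/I(60°) gauche 6.0; CN(120°)/NH2(180°) gauche 2.6; CN(120°)/I(60°) gauche 3.0; tBu(240°)/NH2(180°) gauche 4.3; tBu(240°)/CH2Cl(300°) gauche 6.2 → 26.4 kJ/mol.
NH2 at 240° (eclipsed): iPr(0°)/CH2Cl(0°) eclipsed 17.9; CN(120°)/I(120°) eclipsed 10.0; tBu(240°)/NH2(240°) eclipsed 15.1 → 43.0 kJ/mol.
NH2 at 300° (staggered): iPr(0°)/NH2(300°) gauche 5.0; iPr(0°)/CH2Cl(60°) gauche 4.3; CN(120°)/CH2Cl(60°) gauche 2.5; CN(120°)/I(180°) gauche 3.0; tBu(240°)/NH2(300°) gauche 4.3; tBu(240°)/I(180°) gauche 5.9 → 25.0 kJ/mol.
The maximum (43.0 kJ/mol) occurs with NH2 at 240°.

240°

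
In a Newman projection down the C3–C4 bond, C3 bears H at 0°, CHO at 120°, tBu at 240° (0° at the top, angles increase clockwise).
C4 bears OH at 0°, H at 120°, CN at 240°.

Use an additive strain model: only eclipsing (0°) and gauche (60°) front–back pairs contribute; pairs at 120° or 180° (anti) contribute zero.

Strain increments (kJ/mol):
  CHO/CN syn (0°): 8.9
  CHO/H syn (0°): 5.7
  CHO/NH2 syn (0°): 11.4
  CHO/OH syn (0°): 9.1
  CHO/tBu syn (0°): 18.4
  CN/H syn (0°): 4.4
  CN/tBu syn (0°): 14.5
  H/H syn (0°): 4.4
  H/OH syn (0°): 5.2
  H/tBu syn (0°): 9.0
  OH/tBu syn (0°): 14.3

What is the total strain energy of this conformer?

25.4 kJ/mol

This conformer (eclipsed): H–OH eclipsed, CHO–H eclipsed, tBu–CN eclipsed; 5.2 + 5.7 + 14.5 = 25.4 kJ/mol.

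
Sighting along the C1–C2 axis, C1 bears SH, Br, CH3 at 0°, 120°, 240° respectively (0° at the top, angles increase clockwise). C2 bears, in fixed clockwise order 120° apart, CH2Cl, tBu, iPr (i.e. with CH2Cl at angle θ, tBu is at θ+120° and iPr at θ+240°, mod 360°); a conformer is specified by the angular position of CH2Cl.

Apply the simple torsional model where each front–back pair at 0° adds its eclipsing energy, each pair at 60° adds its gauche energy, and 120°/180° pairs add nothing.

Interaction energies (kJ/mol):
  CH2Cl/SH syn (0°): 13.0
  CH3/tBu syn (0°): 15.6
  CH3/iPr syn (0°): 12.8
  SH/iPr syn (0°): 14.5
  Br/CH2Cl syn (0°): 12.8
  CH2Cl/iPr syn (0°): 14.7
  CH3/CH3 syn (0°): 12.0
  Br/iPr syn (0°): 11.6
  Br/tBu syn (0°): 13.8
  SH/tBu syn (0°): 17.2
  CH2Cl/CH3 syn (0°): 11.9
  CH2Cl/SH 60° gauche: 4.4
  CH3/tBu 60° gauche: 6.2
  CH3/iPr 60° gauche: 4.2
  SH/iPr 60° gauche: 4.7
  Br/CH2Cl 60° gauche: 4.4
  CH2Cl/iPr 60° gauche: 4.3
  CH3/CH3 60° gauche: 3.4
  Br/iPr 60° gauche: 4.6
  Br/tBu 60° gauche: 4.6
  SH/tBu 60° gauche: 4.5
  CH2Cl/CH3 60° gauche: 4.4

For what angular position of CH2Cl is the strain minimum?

CH2Cl at 0° (eclipsed): SH(0°)/CH2Cl(0°) eclipsed 13.0; Br(120°)/tBu(120°) eclipsed 13.8; CH3(240°)/iPr(240°) eclipsed 12.8 → 39.6 kJ/mol.
CH2Cl at 60° (staggered): SH(0°)/CH2Cl(60°) gauche 4.4; SH(0°)/iPr(300°) gauche 4.7; Br(120°)/CH2Cl(60°) gauche 4.4; Br(120°)/tBu(180°) gauche 4.6; CH3(240°)/tBu(180°) gauche 6.2; CH3(240°)/iPr(300°) gauche 4.2 → 28.5 kJ/mol.
CH2Cl at 120° (eclipsed): SH(0°)/iPr(0°) eclipsed 14.5; Br(120°)/CH2Cl(120°) eclipsed 12.8; CH3(240°)/tBu(240°) eclipsed 15.6 → 42.9 kJ/mol.
CH2Cl at 180° (staggered): SH(0°)/tBu(300°) gauche 4.5; SH(0°)/iPr(60°) gauche 4.7; Br(120°)/CH2Cl(180°) gauche 4.4; Br(120°)/iPr(60°) gauche 4.6; CH3(240°)/CH2Cl(180°) gauche 4.4; CH3(240°)/tBu(300°) gauche 6.2 → 28.8 kJ/mol.
CH2Cl at 240° (eclipsed): SH(0°)/tBu(0°) eclipsed 17.2; Br(120°)/iPr(120°) eclipsed 11.6; CH3(240°)/CH2Cl(240°) eclipsed 11.9 → 40.7 kJ/mol.
CH2Cl at 300° (staggered): SH(0°)/CH2Cl(300°) gauche 4.4; SH(0°)/tBu(60°) gauche 4.5; Br(120°)/tBu(60°) gauche 4.6; Br(120°)/iPr(180°) gauche 4.6; CH3(240°)/CH2Cl(300°) gauche 4.4; CH3(240°)/iPr(180°) gauche 4.2 → 26.7 kJ/mol.
The minimum (26.7 kJ/mol) occurs with CH2Cl at 300°.

300°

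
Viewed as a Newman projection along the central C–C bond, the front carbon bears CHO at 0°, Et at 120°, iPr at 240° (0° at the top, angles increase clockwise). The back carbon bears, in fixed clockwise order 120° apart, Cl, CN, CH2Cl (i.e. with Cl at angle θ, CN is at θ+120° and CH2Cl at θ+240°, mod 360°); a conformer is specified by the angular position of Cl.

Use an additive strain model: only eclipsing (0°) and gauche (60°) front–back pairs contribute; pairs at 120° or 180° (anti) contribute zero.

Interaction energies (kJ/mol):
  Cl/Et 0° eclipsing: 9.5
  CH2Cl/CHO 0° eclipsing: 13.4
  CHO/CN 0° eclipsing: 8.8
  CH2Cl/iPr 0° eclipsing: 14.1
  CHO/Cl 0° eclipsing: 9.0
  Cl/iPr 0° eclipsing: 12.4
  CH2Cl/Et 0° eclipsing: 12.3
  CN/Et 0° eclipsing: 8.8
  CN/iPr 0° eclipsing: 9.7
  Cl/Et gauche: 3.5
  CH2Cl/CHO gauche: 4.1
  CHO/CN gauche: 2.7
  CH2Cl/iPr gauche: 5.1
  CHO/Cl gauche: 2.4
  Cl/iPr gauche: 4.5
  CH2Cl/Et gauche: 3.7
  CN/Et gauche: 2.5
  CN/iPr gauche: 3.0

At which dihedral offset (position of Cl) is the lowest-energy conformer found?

Cl at 0° (eclipsed): CHO–Cl eclipsed, Et–CN eclipsed, iPr–CH2Cl eclipsed; 9.0 + 8.8 + 14.1 = 31.9 kJ/mol.
Cl at 60° (staggered): CHO–Cl gauche, CHO–CH2Cl gauche, Et–Cl gauche, Et–CN gauche, iPr–CN gauche, iPr–CH2Cl gauche; 2.4 + 4.1 + 3.5 + 2.5 + 3.0 + 5.1 = 20.6 kJ/mol.
Cl at 120° (eclipsed): CHO–CH2Cl eclipsed, Et–Cl eclipsed, iPr–CN eclipsed; 13.4 + 9.5 + 9.7 = 32.6 kJ/mol.
Cl at 180° (staggered): CHO–CN gauche, CHO–CH2Cl gauche, Et–Cl gauche, Et–CH2Cl gauche, iPr–Cl gauche, iPr–CN gauche; 2.7 + 4.1 + 3.5 + 3.7 + 4.5 + 3.0 = 21.5 kJ/mol.
Cl at 240° (eclipsed): CHO–CN eclipsed, Et–CH2Cl eclipsed, iPr–Cl eclipsed; 8.8 + 12.3 + 12.4 = 33.5 kJ/mol.
Cl at 300° (staggered): CHO–Cl gauche, CHO–CN gauche, Et–CN gauche, Et–CH2Cl gauche, iPr–Cl gauche, iPr–CH2Cl gauche; 2.4 + 2.7 + 2.5 + 3.7 + 4.5 + 5.1 = 20.9 kJ/mol.
The minimum (20.6 kJ/mol) occurs with Cl at 60°.

60°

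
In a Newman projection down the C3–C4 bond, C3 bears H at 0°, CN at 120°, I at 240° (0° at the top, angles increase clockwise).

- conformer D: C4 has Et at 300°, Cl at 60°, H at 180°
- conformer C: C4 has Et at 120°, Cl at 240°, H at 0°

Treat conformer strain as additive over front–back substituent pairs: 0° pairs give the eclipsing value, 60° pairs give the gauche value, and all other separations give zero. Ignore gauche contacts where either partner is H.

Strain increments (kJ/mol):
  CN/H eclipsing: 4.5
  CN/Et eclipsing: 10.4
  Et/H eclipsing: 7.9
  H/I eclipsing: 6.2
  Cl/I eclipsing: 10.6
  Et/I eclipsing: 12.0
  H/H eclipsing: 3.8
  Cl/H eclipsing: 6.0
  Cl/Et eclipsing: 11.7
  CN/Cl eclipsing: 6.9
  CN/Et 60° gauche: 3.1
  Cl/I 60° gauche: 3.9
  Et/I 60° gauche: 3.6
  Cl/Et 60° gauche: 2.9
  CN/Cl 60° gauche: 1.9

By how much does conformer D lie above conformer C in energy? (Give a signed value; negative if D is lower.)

D is staggered. CN at 120° is gauche with Cl at 60° (1.9); I at 240° is gauche with Et at 300° (3.6). Total 5.5 kJ/mol.
C is eclipsed. H at 0° is eclipsed with H at 0° (3.8); CN at 120° is eclipsed with Et at 120° (10.4); I at 240° is eclipsed with Cl at 240° (10.6). Total 24.8 kJ/mol.
E(D) − E(C) = 5.5 − 24.8 = -19.3 kJ/mol.

-19.3 kJ/mol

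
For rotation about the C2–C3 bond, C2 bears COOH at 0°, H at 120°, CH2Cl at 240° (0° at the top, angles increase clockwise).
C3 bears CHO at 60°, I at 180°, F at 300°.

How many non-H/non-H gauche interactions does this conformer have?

4

Non-H gauche pairs: COOH(0°)/CHO(60°); COOH(0°)/F(300°); CH2Cl(240°)/I(180°); CH2Cl(240°)/F(300°) — 4 interactions.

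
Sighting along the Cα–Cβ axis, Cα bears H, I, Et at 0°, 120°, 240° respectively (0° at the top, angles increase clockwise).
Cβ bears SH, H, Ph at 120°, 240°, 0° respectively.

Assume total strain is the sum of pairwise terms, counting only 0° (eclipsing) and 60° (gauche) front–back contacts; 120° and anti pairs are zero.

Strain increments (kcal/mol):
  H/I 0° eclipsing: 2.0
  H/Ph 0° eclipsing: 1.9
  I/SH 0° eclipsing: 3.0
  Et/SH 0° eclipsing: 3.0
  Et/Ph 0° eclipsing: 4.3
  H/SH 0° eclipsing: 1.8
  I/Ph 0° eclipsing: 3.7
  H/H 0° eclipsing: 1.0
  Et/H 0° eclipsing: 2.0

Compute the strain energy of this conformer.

This conformer (eclipsed): H(0°)/Ph(0°) eclipsed 1.9; I(120°)/SH(120°) eclipsed 3.0; Et(240°)/H(240°) eclipsed 2.0 → 6.9 kcal/mol.

6.9 kcal/mol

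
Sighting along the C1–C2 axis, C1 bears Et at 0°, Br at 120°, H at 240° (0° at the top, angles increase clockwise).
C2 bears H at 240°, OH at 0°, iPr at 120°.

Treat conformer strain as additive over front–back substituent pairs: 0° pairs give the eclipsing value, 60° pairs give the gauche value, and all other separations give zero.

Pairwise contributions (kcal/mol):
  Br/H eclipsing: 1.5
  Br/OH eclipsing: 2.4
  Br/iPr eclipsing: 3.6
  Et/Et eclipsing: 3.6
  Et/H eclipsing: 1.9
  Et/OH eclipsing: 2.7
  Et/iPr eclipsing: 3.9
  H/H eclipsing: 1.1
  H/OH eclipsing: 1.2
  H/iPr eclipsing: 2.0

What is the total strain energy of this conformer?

This conformer (eclipsed): Et(0°)/OH(0°) eclipsed 2.7; Br(120°)/iPr(120°) eclipsed 3.6; H(240°)/H(240°) eclipsed 1.1 → 7.4 kcal/mol.

7.4 kcal/mol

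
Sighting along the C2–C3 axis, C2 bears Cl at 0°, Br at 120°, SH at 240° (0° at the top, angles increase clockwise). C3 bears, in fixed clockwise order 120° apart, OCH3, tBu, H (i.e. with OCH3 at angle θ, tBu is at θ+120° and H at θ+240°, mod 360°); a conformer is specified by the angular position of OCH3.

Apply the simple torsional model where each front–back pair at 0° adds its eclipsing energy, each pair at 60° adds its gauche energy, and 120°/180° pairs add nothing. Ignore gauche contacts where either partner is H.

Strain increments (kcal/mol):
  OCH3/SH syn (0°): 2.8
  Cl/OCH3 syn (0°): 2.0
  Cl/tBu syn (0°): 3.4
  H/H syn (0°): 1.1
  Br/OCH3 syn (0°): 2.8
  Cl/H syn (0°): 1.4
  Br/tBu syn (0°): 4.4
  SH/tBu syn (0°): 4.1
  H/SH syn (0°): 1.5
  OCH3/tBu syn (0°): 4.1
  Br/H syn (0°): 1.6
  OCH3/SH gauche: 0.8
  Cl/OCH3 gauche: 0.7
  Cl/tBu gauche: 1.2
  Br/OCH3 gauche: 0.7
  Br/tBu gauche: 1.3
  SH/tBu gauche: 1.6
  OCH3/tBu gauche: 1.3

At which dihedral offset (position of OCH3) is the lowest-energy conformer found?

300°

OCH3 at 0° (eclipsed): Cl(0°)/OCH3(0°) eclipsed 2.0; Br(120°)/tBu(120°) eclipsed 4.4; SH(240°)/H(240°) eclipsed 1.5 → 7.9 kcal/mol.
OCH3 at 60° (staggered): Cl(0°)/OCH3(60°) gauche 0.7; Br(120°)/OCH3(60°) gauche 0.7; Br(120°)/tBu(180°) gauche 1.3; SH(240°)/tBu(180°) gauche 1.6 → 4.3 kcal/mol.
OCH3 at 120° (eclipsed): Cl(0°)/H(0°) eclipsed 1.4; Br(120°)/OCH3(120°) eclipsed 2.8; SH(240°)/tBu(240°) eclipsed 4.1 → 8.3 kcal/mol.
OCH3 at 180° (staggered): Cl(0°)/tBu(300°) gauche 1.2; Br(120°)/OCH3(180°) gauche 0.7; SH(240°)/OCH3(180°) gauche 0.8; SH(240°)/tBu(300°) gauche 1.6 → 4.3 kcal/mol.
OCH3 at 240° (eclipsed): Cl(0°)/tBu(0°) eclipsed 3.4; Br(120°)/H(120°) eclipsed 1.6; SH(240°)/OCH3(240°) eclipsed 2.8 → 7.8 kcal/mol.
OCH3 at 300° (staggered): Cl(0°)/OCH3(300°) gauche 0.7; Cl(0°)/tBu(60°) gauche 1.2; Br(120°)/tBu(60°) gauche 1.3; SH(240°)/OCH3(300°) gauche 0.8 → 4.0 kcal/mol.
The minimum (4.0 kcal/mol) occurs with OCH3 at 300°.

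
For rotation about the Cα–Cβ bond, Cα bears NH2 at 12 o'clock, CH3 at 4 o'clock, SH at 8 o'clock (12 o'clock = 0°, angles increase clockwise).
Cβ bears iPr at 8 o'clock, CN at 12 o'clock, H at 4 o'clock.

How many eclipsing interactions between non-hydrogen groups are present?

2

Non-H eclipsing pairs: NH2(0°)/CN(0°); SH(240°)/iPr(240°) — 2 interactions.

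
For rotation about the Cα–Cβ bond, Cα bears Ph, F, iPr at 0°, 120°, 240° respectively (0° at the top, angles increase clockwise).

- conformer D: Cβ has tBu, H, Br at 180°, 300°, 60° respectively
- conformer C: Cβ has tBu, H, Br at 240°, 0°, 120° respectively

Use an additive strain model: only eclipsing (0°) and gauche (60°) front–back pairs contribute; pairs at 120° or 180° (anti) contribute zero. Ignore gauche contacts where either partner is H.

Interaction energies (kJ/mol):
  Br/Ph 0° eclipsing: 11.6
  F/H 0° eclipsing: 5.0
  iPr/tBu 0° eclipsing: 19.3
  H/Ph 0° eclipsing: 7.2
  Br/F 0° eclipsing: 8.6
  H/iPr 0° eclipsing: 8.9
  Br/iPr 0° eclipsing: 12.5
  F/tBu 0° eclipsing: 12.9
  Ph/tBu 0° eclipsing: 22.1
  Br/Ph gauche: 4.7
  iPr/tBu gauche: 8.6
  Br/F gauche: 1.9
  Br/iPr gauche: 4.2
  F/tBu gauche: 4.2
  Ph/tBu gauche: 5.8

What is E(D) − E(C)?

-15.7 kJ/mol

D is staggered. Ph at 0° is gauche with Br at 60° (4.7); F at 120° is gauche with tBu at 180° (4.2); F at 120° is gauche with Br at 60° (1.9); iPr at 240° is gauche with tBu at 180° (8.6). Total 19.4 kJ/mol.
C is eclipsed. Ph at 0° is eclipsed with H at 0° (7.2); F at 120° is eclipsed with Br at 120° (8.6); iPr at 240° is eclipsed with tBu at 240° (19.3). Total 35.1 kJ/mol.
E(D) − E(C) = 19.4 − 35.1 = -15.7 kJ/mol.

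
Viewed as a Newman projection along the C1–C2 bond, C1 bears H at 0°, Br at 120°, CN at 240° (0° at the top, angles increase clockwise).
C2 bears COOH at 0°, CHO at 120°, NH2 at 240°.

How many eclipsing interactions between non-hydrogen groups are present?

Non-H eclipsing pairs: Br(120°)/CHO(120°); CN(240°)/NH2(240°) — 2 interactions.

2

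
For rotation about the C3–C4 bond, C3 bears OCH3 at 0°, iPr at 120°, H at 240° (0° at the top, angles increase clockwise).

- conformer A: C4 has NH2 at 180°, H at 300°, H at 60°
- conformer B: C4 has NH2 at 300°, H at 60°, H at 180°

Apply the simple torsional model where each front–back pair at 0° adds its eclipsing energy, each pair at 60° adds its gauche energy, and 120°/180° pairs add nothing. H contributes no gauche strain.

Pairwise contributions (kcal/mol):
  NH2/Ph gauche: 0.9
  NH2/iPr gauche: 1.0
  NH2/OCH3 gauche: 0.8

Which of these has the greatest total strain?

A (staggered): iPr–NH2 gauche; 1.0 = 1.0 kcal/mol.
B (staggered): OCH3–NH2 gauche; 0.8 = 0.8 kcal/mol.
A has the highest total (1.0 kcal/mol).

A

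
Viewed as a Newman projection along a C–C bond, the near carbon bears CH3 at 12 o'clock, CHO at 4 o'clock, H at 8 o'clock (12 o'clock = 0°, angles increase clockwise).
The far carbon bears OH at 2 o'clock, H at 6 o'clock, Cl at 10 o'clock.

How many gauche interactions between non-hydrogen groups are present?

3

Non-H gauche pairs: CH3(0°)/OH(60°); CH3(0°)/Cl(300°); CHO(120°)/OH(60°) — 3 interactions.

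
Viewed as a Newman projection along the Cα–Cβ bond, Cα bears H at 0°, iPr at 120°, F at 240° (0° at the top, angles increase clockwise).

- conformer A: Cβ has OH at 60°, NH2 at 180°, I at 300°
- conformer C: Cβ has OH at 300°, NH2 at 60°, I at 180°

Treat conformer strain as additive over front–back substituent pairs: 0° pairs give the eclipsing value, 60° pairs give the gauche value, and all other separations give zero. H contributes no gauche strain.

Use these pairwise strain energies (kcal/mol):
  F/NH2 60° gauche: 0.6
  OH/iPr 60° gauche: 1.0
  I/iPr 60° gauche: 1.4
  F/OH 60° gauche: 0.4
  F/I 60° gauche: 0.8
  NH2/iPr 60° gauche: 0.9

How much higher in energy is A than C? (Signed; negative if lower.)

-0.2 kcal/mol

A is staggered. iPr at 120° is gauche with OH at 60° (1.0); iPr at 120° is gauche with NH2 at 180° (0.9); F at 240° is gauche with NH2 at 180° (0.6); F at 240° is gauche with I at 300° (0.8). Total 3.3 kcal/mol.
C is staggered. iPr at 120° is gauche with NH2 at 60° (0.9); iPr at 120° is gauche with I at 180° (1.4); F at 240° is gauche with OH at 300° (0.4); F at 240° is gauche with I at 180° (0.8). Total 3.5 kcal/mol.
E(A) − E(C) = 3.3 − 3.5 = -0.2 kcal/mol.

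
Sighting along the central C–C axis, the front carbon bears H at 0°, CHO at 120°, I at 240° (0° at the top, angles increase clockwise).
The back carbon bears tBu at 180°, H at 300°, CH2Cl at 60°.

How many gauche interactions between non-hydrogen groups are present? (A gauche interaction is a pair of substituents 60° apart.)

3

Non-H gauche pairs: CHO(120°)/tBu(180°); CHO(120°)/CH2Cl(60°); I(240°)/tBu(180°) — 3 interactions.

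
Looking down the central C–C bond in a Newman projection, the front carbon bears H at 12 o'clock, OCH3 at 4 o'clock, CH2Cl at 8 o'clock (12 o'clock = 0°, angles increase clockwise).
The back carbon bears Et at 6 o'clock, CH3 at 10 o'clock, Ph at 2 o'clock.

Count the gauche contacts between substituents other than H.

4

Non-H gauche pairs: OCH3(120°)/Et(180°); OCH3(120°)/Ph(60°); CH2Cl(240°)/Et(180°); CH2Cl(240°)/CH3(300°) — 4 interactions.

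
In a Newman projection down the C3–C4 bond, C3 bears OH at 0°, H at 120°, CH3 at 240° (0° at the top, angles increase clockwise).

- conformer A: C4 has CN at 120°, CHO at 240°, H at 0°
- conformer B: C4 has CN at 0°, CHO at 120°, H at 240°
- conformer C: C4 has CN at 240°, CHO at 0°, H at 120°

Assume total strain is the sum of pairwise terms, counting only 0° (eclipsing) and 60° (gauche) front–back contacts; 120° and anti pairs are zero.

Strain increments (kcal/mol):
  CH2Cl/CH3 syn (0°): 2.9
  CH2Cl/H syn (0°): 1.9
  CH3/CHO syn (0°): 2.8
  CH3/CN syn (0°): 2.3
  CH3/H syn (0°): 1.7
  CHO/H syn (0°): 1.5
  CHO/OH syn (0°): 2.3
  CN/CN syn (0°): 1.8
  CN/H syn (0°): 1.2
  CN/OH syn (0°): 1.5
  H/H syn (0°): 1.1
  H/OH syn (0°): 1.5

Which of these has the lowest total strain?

A is eclipsed. OH at 0° is eclipsed with H at 0° (1.5); H at 120° is eclipsed with CN at 120° (1.2); CH3 at 240° is eclipsed with CHO at 240° (2.8). Total 5.5 kcal/mol.
B is eclipsed. OH at 0° is eclipsed with CN at 0° (1.5); H at 120° is eclipsed with CHO at 120° (1.5); CH3 at 240° is eclipsed with H at 240° (1.7). Total 4.7 kcal/mol.
C is eclipsed. OH at 0° is eclipsed with CHO at 0° (2.3); H at 120° is eclipsed with H at 120° (1.1); CH3 at 240° is eclipsed with CN at 240° (2.3). Total 5.7 kcal/mol.
B has the lowest total (4.7 kcal/mol).

B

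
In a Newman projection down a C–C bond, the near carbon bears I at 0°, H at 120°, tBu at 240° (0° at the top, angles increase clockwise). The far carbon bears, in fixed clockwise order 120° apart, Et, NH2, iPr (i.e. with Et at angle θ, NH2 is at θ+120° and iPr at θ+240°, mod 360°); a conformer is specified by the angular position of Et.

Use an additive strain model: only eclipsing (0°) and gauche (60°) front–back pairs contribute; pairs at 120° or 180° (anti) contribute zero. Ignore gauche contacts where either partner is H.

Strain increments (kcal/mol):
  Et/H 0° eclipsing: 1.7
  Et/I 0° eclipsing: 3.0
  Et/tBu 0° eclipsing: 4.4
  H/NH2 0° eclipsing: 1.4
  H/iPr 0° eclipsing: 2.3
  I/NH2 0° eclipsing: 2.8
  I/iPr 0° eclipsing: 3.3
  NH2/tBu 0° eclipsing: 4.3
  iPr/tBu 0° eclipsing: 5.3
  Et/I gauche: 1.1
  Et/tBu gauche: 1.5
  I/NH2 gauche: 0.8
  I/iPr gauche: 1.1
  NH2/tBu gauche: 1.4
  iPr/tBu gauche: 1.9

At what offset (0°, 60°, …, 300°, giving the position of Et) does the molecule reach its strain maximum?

Et at 0° (eclipsed): I–Et eclipsed, H–NH2 eclipsed, tBu–iPr eclipsed; 3.0 + 1.4 + 5.3 = 9.7 kcal/mol.
Et at 60° (staggered): I–Et gauche, I–iPr gauche, tBu–NH2 gauche, tBu–iPr gauche; 1.1 + 1.1 + 1.4 + 1.9 = 5.5 kcal/mol.
Et at 120° (eclipsed): I–iPr eclipsed, H–Et eclipsed, tBu–NH2 eclipsed; 3.3 + 1.7 + 4.3 = 9.3 kcal/mol.
Et at 180° (staggered): I–NH2 gauche, I–iPr gauche, tBu–Et gauche, tBu–NH2 gauche; 0.8 + 1.1 + 1.5 + 1.4 = 4.8 kcal/mol.
Et at 240° (eclipsed): I–NH2 eclipsed, H–iPr eclipsed, tBu–Et eclipsed; 2.8 + 2.3 + 4.4 = 9.5 kcal/mol.
Et at 300° (staggered): I–Et gauche, I–NH2 gauche, tBu–Et gauche, tBu–iPr gauche; 1.1 + 0.8 + 1.5 + 1.9 = 5.3 kcal/mol.
The maximum (9.7 kcal/mol) occurs with Et at 0°.

0°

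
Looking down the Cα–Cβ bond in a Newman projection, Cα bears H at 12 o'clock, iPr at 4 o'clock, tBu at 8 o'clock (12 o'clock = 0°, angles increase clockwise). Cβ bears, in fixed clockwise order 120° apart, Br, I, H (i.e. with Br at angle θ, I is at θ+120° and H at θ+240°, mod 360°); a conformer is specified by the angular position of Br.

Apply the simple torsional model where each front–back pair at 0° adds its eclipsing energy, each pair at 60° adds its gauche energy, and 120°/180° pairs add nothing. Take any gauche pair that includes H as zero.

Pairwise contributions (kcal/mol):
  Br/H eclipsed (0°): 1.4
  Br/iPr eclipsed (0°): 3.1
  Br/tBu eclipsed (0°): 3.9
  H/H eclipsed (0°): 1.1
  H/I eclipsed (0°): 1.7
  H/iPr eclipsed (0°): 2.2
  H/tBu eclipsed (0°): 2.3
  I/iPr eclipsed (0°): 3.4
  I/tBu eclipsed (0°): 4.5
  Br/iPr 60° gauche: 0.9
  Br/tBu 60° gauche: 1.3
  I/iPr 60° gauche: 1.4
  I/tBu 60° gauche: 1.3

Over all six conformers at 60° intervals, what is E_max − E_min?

Br at 0° (eclipsed): H(0°)/Br(0°) eclipsed 1.4; iPr(120°)/I(120°) eclipsed 3.4; tBu(240°)/H(240°) eclipsed 2.3 → 7.1 kcal/mol.
Br at 60° (staggered): iPr(120°)/Br(60°) gauche 0.9; iPr(120°)/I(180°) gauche 1.4; tBu(240°)/I(180°) gauche 1.3 → 3.6 kcal/mol.
Br at 120° (eclipsed): H(0°)/H(0°) eclipsed 1.1; iPr(120°)/Br(120°) eclipsed 3.1; tBu(240°)/I(240°) eclipsed 4.5 → 8.7 kcal/mol.
Br at 180° (staggered): iPr(120°)/Br(180°) gauche 0.9; tBu(240°)/Br(180°) gauche 1.3; tBu(240°)/I(300°) gauche 1.3 → 3.5 kcal/mol.
Br at 240° (eclipsed): H(0°)/I(0°) eclipsed 1.7; iPr(120°)/H(120°) eclipsed 2.2; tBu(240°)/Br(240°) eclipsed 3.9 → 7.8 kcal/mol.
Br at 300° (staggered): iPr(120°)/I(60°) gauche 1.4; tBu(240°)/Br(300°) gauche 1.3 → 2.7 kcal/mol.
Max at 120° (8.7 kcal/mol), min at 300° (2.7 kcal/mol); barrier = 6.0 kcal/mol.

6.0 kcal/mol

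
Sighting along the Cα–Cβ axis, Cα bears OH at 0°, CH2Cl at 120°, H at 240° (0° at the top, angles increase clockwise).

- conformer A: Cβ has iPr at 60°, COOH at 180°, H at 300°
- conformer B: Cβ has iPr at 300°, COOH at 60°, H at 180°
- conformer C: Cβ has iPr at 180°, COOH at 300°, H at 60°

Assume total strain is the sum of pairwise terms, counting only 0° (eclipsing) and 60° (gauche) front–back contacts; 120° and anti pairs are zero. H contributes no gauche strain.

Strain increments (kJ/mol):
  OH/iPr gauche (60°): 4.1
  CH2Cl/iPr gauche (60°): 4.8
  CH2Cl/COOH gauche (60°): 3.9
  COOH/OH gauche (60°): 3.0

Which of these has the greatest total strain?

A is staggered. OH at 0° is gauche with iPr at 60° (4.1); CH2Cl at 120° is gauche with iPr at 60° (4.8); CH2Cl at 120° is gauche with COOH at 180° (3.9). Total 12.8 kJ/mol.
B is staggered. OH at 0° is gauche with iPr at 300° (4.1); OH at 0° is gauche with COOH at 60° (3.0); CH2Cl at 120° is gauche with COOH at 60° (3.9). Total 11.0 kJ/mol.
C is staggered. OH at 0° is gauche with COOH at 300° (3.0); CH2Cl at 120° is gauche with iPr at 180° (4.8). Total 7.8 kJ/mol.
A has the highest total (12.8 kJ/mol).

A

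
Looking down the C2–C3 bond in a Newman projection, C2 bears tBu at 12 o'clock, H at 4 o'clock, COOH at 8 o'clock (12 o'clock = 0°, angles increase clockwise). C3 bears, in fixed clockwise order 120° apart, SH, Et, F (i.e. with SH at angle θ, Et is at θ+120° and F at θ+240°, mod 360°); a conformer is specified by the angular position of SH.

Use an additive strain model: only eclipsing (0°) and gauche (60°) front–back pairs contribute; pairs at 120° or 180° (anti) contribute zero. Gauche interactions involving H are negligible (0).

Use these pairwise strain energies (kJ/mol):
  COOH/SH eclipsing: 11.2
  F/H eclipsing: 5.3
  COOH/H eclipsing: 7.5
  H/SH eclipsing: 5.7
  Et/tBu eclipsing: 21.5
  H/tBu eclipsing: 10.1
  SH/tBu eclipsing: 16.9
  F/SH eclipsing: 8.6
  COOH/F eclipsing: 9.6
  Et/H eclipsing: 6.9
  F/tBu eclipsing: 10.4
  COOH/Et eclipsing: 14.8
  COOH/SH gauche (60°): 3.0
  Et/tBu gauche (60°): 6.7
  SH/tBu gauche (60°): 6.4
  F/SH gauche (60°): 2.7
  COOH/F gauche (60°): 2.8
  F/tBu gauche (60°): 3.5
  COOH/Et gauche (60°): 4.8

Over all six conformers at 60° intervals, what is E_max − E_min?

SH at 0° is eclipsed. tBu at 0° is eclipsed with SH at 0° (16.9); H at 120° is eclipsed with Et at 120° (6.9); COOH at 240° is eclipsed with F at 240° (9.6). Total 33.4 kJ/mol.
SH at 60° is staggered. tBu at 0° is gauche with SH at 60° (6.4); tBu at 0° is gauche with F at 300° (3.5); COOH at 240° is gauche with Et at 180° (4.8); COOH at 240° is gauche with F at 300° (2.8). Total 17.5 kJ/mol.
SH at 120° is eclipsed. tBu at 0° is eclipsed with F at 0° (10.4); H at 120° is eclipsed with SH at 120° (5.7); COOH at 240° is eclipsed with Et at 240° (14.8). Total 30.9 kJ/mol.
SH at 180° is staggered. tBu at 0° is gauche with Et at 300° (6.7); tBu at 0° is gauche with F at 60° (3.5); COOH at 240° is gauche with SH at 180° (3.0); COOH at 240° is gauche with Et at 300° (4.8). Total 18.0 kJ/mol.
SH at 240° is eclipsed. tBu at 0° is eclipsed with Et at 0° (21.5); H at 120° is eclipsed with F at 120° (5.3); COOH at 240° is eclipsed with SH at 240° (11.2). Total 38.0 kJ/mol.
SH at 300° is staggered. tBu at 0° is gauche with SH at 300° (6.4); tBu at 0° is gauche with Et at 60° (6.7); COOH at 240° is gauche with SH at 300° (3.0); COOH at 240° is gauche with F at 180° (2.8). Total 18.9 kJ/mol.
Max at 240° (38.0 kJ/mol), min at 60° (17.5 kJ/mol); barrier = 20.5 kJ/mol.

20.5 kJ/mol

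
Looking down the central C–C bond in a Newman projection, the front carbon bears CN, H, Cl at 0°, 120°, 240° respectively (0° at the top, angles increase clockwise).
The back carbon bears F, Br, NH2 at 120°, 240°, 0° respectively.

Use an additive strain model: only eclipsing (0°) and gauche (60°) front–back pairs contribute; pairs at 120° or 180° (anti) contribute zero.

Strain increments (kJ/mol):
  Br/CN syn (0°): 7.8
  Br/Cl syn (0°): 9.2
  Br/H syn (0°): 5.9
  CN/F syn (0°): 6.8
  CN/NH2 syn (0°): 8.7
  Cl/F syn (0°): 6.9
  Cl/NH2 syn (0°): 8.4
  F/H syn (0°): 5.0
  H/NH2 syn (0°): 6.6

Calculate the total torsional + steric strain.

This conformer (eclipsed): CN(0°)/NH2(0°) eclipsed 8.7; H(120°)/F(120°) eclipsed 5.0; Cl(240°)/Br(240°) eclipsed 9.2 → 22.9 kJ/mol.

22.9 kJ/mol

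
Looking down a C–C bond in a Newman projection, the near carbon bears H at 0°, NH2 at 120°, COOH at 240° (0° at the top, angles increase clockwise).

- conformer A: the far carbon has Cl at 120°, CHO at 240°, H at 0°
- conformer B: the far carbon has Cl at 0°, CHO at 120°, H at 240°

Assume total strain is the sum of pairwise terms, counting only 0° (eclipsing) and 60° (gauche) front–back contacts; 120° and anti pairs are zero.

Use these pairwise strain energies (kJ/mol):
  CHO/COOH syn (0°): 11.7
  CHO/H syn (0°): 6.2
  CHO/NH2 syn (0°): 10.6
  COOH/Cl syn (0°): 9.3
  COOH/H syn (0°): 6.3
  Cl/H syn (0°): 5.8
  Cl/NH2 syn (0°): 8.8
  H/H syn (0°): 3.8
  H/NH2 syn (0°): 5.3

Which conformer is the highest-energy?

A

A is eclipsed. H at 0° is eclipsed with H at 0° (3.8); NH2 at 120° is eclipsed with Cl at 120° (8.8); COOH at 240° is eclipsed with CHO at 240° (11.7). Total 24.3 kJ/mol.
B is eclipsed. H at 0° is eclipsed with Cl at 0° (5.8); NH2 at 120° is eclipsed with CHO at 120° (10.6); COOH at 240° is eclipsed with H at 240° (6.3). Total 22.7 kJ/mol.
A has the highest total (24.3 kJ/mol).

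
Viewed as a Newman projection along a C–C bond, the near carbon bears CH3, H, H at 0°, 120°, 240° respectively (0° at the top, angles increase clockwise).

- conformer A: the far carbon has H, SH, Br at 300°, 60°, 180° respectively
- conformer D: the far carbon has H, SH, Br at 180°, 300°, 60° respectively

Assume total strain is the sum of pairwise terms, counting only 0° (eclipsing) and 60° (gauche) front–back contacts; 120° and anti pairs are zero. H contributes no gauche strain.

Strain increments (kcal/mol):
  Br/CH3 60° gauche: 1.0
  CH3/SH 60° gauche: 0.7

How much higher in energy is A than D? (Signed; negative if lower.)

A (staggered): CH3–SH gauche; 0.7 = 0.7 kcal/mol.
D (staggered): CH3–SH gauche, CH3–Br gauche; 0.7 + 1.0 = 1.7 kcal/mol.
E(A) − E(D) = 0.7 − 1.7 = -1.0 kcal/mol.

-1.0 kcal/mol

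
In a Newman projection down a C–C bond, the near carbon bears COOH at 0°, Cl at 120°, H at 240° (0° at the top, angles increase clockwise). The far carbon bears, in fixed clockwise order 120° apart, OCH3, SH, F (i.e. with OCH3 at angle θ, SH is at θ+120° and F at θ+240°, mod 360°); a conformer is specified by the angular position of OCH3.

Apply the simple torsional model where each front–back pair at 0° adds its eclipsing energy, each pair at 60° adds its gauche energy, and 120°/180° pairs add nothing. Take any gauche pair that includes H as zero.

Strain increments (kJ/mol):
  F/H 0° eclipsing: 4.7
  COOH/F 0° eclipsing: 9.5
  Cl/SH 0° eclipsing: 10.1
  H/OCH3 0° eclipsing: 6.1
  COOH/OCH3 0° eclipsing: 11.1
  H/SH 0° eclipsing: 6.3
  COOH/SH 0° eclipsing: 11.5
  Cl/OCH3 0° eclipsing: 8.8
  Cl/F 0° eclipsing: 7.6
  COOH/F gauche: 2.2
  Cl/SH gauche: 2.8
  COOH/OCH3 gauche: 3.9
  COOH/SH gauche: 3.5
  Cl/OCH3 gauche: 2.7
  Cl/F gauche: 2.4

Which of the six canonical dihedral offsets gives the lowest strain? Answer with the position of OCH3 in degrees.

180°

OCH3 at 0° (eclipsed): COOH(0°)/OCH3(0°) eclipsed 11.1; Cl(120°)/SH(120°) eclipsed 10.1; H(240°)/F(240°) eclipsed 4.7 → 25.9 kJ/mol.
OCH3 at 60° (staggered): COOH(0°)/OCH3(60°) gauche 3.9; COOH(0°)/F(300°) gauche 2.2; Cl(120°)/OCH3(60°) gauche 2.7; Cl(120°)/SH(180°) gauche 2.8 → 11.6 kJ/mol.
OCH3 at 120° (eclipsed): COOH(0°)/F(0°) eclipsed 9.5; Cl(120°)/OCH3(120°) eclipsed 8.8; H(240°)/SH(240°) eclipsed 6.3 → 24.6 kJ/mol.
OCH3 at 180° (staggered): COOH(0°)/SH(300°) gauche 3.5; COOH(0°)/F(60°) gauche 2.2; Cl(120°)/OCH3(180°) gauche 2.7; Cl(120°)/F(60°) gauche 2.4 → 10.8 kJ/mol.
OCH3 at 240° (eclipsed): COOH(0°)/SH(0°) eclipsed 11.5; Cl(120°)/F(120°) eclipsed 7.6; H(240°)/OCH3(240°) eclipsed 6.1 → 25.2 kJ/mol.
OCH3 at 300° (staggered): COOH(0°)/OCH3(300°) gauche 3.9; COOH(0°)/SH(60°) gauche 3.5; Cl(120°)/SH(60°) gauche 2.8; Cl(120°)/F(180°) gauche 2.4 → 12.6 kJ/mol.
The minimum (10.8 kJ/mol) occurs with OCH3 at 180°.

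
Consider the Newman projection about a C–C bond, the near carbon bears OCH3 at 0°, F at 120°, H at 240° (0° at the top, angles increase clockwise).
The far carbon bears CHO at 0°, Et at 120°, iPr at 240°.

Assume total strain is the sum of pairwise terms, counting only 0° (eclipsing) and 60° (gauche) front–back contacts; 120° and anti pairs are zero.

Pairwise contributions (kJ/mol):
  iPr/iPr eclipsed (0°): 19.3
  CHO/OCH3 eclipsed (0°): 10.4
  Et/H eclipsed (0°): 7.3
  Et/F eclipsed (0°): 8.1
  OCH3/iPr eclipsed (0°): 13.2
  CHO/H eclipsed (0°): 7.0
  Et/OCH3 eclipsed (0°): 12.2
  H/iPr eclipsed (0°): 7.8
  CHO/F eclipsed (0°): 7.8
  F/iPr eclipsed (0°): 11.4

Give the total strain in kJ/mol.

26.3 kJ/mol

This conformer is eclipsed. OCH3 at 0° is eclipsed with CHO at 0° (10.4); F at 120° is eclipsed with Et at 120° (8.1); H at 240° is eclipsed with iPr at 240° (7.8). Total 26.3 kJ/mol.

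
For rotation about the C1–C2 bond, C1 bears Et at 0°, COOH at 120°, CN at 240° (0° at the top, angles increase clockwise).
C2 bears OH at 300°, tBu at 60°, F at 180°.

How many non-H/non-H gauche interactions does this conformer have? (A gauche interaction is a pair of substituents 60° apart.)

6

Non-H gauche pairs: Et(0°)/OH(300°); Et(0°)/tBu(60°); COOH(120°)/tBu(60°); COOH(120°)/F(180°); CN(240°)/OH(300°); CN(240°)/F(180°) — 6 interactions.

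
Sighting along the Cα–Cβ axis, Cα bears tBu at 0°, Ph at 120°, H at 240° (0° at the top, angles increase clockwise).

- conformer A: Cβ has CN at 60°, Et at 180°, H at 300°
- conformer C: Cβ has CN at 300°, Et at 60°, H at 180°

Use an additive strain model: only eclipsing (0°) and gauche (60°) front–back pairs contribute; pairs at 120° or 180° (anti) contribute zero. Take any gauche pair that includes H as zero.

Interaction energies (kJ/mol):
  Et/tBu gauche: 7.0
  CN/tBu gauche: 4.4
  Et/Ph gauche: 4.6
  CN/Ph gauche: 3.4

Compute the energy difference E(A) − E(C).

A is staggered. tBu at 0° is gauche with CN at 60° (4.4); Ph at 120° is gauche with CN at 60° (3.4); Ph at 120° is gauche with Et at 180° (4.6). Total 12.4 kJ/mol.
C is staggered. tBu at 0° is gauche with CN at 300° (4.4); tBu at 0° is gauche with Et at 60° (7.0); Ph at 120° is gauche with Et at 60° (4.6). Total 16.0 kJ/mol.
E(A) − E(C) = 12.4 − 16.0 = -3.6 kJ/mol.

-3.6 kJ/mol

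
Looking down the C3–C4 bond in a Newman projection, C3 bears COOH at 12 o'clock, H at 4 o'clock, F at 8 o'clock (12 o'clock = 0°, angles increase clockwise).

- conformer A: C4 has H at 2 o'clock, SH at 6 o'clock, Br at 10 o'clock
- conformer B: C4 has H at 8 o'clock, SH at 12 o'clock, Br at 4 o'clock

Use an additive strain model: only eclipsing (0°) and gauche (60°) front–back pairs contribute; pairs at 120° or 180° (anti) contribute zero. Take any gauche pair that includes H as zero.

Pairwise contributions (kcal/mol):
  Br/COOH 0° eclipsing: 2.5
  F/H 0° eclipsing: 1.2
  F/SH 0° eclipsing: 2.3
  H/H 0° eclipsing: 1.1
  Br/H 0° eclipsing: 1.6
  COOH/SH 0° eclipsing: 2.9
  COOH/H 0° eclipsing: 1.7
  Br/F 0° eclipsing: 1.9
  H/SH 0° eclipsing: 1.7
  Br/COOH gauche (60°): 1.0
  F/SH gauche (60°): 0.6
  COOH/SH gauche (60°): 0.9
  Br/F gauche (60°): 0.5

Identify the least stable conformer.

A (staggered): COOH–Br gauche, F–SH gauche, F–Br gauche; 1.0 + 0.6 + 0.5 = 2.1 kcal/mol.
B (eclipsed): COOH–SH eclipsed, H–Br eclipsed, F–H eclipsed; 2.9 + 1.6 + 1.2 = 5.7 kcal/mol.
B has the highest total (5.7 kcal/mol).

B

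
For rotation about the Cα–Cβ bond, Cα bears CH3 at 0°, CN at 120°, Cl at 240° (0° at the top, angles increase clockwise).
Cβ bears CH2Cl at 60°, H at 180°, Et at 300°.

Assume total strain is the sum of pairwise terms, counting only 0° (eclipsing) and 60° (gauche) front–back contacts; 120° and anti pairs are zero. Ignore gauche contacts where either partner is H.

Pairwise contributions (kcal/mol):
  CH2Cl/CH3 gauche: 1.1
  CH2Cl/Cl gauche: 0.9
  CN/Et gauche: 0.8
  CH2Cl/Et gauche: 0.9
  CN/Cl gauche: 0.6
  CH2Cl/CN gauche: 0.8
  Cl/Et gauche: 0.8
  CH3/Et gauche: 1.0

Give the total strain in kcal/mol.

3.7 kcal/mol

This conformer is staggered. CH3 at 0° is gauche with CH2Cl at 60° (1.1); CH3 at 0° is gauche with Et at 300° (1.0); CN at 120° is gauche with CH2Cl at 60° (0.8); Cl at 240° is gauche with Et at 300° (0.8). Total 3.7 kcal/mol.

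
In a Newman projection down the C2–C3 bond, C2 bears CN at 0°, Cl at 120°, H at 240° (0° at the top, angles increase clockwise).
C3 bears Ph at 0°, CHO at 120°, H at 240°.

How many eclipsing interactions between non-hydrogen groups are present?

Non-H eclipsing pairs: CN(0°)/Ph(0°); Cl(120°)/CHO(120°) — 2 interactions.

2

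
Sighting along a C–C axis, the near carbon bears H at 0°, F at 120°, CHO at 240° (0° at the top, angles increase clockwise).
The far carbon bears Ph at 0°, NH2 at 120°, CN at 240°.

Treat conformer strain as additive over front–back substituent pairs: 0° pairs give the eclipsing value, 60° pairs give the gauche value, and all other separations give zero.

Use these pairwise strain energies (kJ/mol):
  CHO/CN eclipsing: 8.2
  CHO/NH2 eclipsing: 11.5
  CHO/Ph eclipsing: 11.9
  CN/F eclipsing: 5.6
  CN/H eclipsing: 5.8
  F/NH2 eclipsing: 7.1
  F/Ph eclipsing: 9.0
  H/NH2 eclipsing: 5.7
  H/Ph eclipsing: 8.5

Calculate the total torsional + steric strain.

23.8 kJ/mol

This conformer (eclipsed): H(0°)/Ph(0°) eclipsed 8.5; F(120°)/NH2(120°) eclipsed 7.1; CHO(240°)/CN(240°) eclipsed 8.2 → 23.8 kJ/mol.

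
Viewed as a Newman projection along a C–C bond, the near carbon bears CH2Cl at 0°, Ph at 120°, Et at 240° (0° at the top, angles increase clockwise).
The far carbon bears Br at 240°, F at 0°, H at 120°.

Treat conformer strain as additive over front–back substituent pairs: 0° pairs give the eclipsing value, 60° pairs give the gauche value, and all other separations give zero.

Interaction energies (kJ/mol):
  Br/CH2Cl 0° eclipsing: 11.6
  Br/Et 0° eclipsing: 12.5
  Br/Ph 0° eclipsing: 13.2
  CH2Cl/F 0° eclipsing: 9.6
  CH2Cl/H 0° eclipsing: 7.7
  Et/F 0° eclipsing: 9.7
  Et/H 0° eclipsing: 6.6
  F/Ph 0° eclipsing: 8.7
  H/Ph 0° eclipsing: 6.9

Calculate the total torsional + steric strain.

29.0 kJ/mol

This conformer (eclipsed): CH2Cl–F eclipsed, Ph–H eclipsed, Et–Br eclipsed; 9.6 + 6.9 + 12.5 = 29.0 kJ/mol.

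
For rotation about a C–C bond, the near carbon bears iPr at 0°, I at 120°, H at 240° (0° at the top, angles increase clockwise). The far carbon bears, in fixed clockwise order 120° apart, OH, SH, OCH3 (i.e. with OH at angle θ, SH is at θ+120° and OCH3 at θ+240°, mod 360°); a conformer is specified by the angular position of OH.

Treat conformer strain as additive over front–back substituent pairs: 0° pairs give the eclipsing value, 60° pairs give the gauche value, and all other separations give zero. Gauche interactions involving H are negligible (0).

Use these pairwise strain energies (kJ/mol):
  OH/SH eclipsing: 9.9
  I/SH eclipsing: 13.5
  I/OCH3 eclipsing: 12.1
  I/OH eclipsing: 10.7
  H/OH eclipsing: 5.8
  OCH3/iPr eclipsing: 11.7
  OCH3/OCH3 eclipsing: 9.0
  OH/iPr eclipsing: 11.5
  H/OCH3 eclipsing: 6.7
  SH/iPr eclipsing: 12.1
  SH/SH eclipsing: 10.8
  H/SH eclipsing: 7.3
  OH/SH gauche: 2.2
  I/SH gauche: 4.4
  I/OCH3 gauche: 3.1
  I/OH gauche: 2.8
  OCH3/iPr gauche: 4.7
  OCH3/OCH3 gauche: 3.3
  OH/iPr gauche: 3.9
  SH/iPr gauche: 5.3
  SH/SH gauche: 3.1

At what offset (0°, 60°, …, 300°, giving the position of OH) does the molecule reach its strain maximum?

OH at 0° is eclipsed. iPr at 0° is eclipsed with OH at 0° (11.5); I at 120° is eclipsed with SH at 120° (13.5); H at 240° is eclipsed with OCH3 at 240° (6.7). Total 31.7 kJ/mol.
OH at 60° is staggered. iPr at 0° is gauche with OH at 60° (3.9); iPr at 0° is gauche with OCH3 at 300° (4.7); I at 120° is gauche with OH at 60° (2.8); I at 120° is gauche with SH at 180° (4.4). Total 15.8 kJ/mol.
OH at 120° is eclipsed. iPr at 0° is eclipsed with OCH3 at 0° (11.7); I at 120° is eclipsed with OH at 120° (10.7); H at 240° is eclipsed with SH at 240° (7.3). Total 29.7 kJ/mol.
OH at 180° is staggered. iPr at 0° is gauche with SH at 300° (5.3); iPr at 0° is gauche with OCH3 at 60° (4.7); I at 120° is gauche with OH at 180° (2.8); I at 120° is gauche with OCH3 at 60° (3.1). Total 15.9 kJ/mol.
OH at 240° is eclipsed. iPr at 0° is eclipsed with SH at 0° (12.1); I at 120° is eclipsed with OCH3 at 120° (12.1); H at 240° is eclipsed with OH at 240° (5.8). Total 30.0 kJ/mol.
OH at 300° is staggered. iPr at 0° is gauche with OH at 300° (3.9); iPr at 0° is gauche with SH at 60° (5.3); I at 120° is gauche with SH at 60° (4.4); I at 120° is gauche with OCH3 at 180° (3.1). Total 16.7 kJ/mol.
The maximum (31.7 kJ/mol) occurs with OH at 0°.

0°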